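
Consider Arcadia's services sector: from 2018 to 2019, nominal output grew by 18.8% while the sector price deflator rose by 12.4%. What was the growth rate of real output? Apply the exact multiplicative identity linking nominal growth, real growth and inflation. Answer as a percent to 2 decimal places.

(1 + g_nom) = (1 + g_real)(1 + π), so g_real = 1.1880 / 1.1240 − 1 = 0.05694.

5.69%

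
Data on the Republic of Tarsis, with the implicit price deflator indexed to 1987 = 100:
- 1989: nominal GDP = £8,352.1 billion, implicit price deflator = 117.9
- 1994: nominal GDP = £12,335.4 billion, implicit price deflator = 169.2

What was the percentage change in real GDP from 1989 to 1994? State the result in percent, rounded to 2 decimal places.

2.91%

Real GDP 1989 = 8352.1 / 1.179 = 7084.05.
Real GDP 1994 = 12335.4 / 1.692 = 7290.43.
Real growth = 7290.43 / 7084.05 − 1 = 0.0291.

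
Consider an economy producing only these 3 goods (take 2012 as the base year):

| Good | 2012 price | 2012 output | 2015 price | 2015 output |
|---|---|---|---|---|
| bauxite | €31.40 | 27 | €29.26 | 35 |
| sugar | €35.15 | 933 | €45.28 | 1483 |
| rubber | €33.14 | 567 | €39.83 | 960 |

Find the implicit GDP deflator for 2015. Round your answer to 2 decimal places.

125.13

Nominal GDP 2015 = 29.26·35 + 45.28·1483 + 39.83·960 = 106411.14.
Real GDP 2015 (at 2012 prices) = 31.40·35 + 35.15·1483 + 33.14·960 = 85040.85.
Deflator = Nominal/Real × 100 = 106411.14/85040.85 × 100 = 125.129.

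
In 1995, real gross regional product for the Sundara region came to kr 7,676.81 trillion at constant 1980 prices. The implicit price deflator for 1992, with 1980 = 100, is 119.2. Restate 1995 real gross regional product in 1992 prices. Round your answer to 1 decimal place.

Real gross regional product in 1992 prices = Real gross regional product in 1980 prices × (P_1992/P_1980) = 7676.81 × 1.192 = 9150.76.

kr 9,150.8 trillion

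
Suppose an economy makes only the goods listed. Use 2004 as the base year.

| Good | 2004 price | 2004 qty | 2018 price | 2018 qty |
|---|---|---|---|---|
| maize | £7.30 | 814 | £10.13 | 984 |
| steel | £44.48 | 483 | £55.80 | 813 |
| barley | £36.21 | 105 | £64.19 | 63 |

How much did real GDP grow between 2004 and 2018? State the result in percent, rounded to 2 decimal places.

Real GDP 2004 = Nominal GDP 2004 = 7.30·814 + 44.48·483 + 36.21·105 = 31228.09.
Real GDP 2018 (at 2004 prices) = 7.30·984 + 44.48·813 + 36.21·63 = 45626.67.
Real growth = 45626.67/31228.09 − 1 = 0.4611.

46.11%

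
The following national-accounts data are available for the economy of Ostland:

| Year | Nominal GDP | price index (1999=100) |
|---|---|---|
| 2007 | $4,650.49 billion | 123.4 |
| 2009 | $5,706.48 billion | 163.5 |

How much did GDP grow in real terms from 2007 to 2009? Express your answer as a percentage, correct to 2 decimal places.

Deflate each year: 2007 → 4650.49/1.234 = 3768.63; 2009 → 5706.48/1.635 = 3490.20.
So real GDP changed by 3490.20/3768.63 − 1 = -0.0739, i.e. -7.39%.

-7.39%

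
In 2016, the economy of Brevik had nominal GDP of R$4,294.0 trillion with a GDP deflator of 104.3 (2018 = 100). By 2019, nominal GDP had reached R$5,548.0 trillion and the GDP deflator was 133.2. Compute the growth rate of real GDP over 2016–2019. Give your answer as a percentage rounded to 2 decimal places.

Deflate each year: 2016 → 4294.0/1.043 = 4116.97; 2019 → 5548.0/1.332 = 4165.17.
So real GDP changed by 4165.17/4116.97 − 1 = 0.0117, i.e. 1.17%.

1.17%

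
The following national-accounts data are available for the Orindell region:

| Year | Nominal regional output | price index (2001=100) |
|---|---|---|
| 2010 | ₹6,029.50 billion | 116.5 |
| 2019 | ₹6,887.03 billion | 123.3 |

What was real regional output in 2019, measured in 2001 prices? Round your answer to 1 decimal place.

₹5,585.6 billion

Real regional output = Nominal / (price index/100) = 6887.03 / 1.233 = 5585.59.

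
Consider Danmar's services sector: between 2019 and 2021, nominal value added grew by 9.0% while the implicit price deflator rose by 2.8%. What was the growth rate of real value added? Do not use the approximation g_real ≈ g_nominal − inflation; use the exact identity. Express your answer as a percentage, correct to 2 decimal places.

(1 + g_nom) = (1 + g_real)(1 + π), so g_real = 1.0900 / 1.0280 − 1 = 0.06031.

6.03%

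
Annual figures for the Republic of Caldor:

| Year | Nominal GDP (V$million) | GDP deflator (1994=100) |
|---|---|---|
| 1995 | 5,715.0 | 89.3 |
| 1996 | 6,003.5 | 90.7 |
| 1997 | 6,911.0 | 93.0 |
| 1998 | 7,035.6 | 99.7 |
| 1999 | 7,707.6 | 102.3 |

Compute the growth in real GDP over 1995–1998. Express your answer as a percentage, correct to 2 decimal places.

Real GDP 1995 = 5715.0/0.893 = 6399.78.
Real GDP 1998 = 7035.6/0.997 = 7056.77.
Change = 7056.77/6399.78 − 1 = 0.1027.

10.27%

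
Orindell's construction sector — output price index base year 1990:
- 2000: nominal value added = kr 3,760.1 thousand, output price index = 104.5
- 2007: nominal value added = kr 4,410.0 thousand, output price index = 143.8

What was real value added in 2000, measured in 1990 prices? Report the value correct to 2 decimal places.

Real value added = Nominal / (output price index/100) = 3760.1 / 1.045 = 3598.18.

kr 3,598.18 thousand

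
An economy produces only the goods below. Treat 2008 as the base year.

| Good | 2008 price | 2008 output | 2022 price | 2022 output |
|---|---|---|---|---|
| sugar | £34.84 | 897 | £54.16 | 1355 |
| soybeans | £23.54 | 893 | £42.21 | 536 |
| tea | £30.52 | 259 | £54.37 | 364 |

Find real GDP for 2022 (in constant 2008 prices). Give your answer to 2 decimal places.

Real GDP 2022 = Σ (p_2008 × q_2022) = 34.84·1355 + 23.54·536 + 30.52·364 = 70934.92.

£70934.92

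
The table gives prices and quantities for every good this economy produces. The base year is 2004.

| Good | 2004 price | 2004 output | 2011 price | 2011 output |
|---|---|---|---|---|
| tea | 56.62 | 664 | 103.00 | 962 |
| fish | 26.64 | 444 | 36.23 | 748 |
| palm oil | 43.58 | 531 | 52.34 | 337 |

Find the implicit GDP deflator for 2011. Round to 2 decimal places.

161.45

Nominal GDP 2011 = 103.00·962 + 36.23·748 + 52.34·337 = 143824.62.
Real GDP 2011 (at 2004 prices) = 56.62·962 + 26.64·748 + 43.58·337 = 89081.62.
Deflator = Nominal/Real × 100 = 143824.62/89081.62 × 100 = 161.453.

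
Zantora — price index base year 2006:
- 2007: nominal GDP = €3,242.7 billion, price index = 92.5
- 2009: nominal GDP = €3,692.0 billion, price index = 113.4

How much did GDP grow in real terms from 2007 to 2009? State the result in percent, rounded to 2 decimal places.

Deflate each year: 2007 → 3242.7/0.925 = 3505.62; 2009 → 3692.0/1.134 = 3255.73.
So real GDP changed by 3255.73/3505.62 − 1 = -0.0713, i.e. -7.13%.

-7.13%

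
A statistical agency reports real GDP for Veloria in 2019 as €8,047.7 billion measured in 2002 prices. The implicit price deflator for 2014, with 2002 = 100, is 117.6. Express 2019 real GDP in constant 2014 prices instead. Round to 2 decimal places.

€9,464.10 billion

Real GDP in 2014 prices = Real GDP in 2002 prices × (P_2014/P_2002) = 8047.7 × 1.176 = 9464.10.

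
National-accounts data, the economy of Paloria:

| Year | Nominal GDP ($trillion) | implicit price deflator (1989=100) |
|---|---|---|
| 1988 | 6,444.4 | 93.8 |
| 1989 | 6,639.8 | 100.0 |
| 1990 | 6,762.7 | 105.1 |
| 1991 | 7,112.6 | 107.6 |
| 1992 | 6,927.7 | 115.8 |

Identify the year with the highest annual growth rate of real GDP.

1989: real = 6639.8/1.000 = 6639.80; growth vs 1988 (6870.36) = -3.36%.
1990: real = 6762.7/1.051 = 6434.54; growth vs 1989 (6639.80) = -3.09%.
1991: real = 7112.6/1.076 = 6610.22; growth vs 1990 (6434.54) = 2.73%.
1992: real = 6927.7/1.158 = 5982.47; growth vs 1991 (6610.22) = -9.50%.

1991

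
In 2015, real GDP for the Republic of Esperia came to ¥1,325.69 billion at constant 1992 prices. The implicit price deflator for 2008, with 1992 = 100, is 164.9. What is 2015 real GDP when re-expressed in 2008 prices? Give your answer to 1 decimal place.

¥2,186.1 billion

Real GDP in 2008 prices = Real GDP in 1992 prices × (P_2008/P_1992) = 1325.69 × 1.649 = 2186.06.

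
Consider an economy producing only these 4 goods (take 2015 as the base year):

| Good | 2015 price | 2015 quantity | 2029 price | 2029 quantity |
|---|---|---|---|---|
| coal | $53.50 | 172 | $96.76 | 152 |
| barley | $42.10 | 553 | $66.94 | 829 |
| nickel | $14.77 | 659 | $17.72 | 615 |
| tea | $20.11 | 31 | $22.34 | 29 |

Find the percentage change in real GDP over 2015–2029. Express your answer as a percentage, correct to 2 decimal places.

23.01%

Real GDP 2015 = Nominal GDP 2015 = 53.50·172 + 42.10·553 + 14.77·659 + 20.11·31 = 42840.14.
Real GDP 2029 (at 2015 prices) = 53.50·152 + 42.10·829 + 14.77·615 + 20.11·29 = 52699.64.
Real growth = 52699.64/42840.14 − 1 = 0.2301.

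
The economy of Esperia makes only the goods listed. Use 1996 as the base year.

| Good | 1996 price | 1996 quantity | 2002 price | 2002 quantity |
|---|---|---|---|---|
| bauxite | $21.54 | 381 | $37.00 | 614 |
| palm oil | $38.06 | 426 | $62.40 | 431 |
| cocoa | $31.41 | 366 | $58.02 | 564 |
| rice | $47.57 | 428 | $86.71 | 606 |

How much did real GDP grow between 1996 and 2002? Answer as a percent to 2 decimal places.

35.35%

Real GDP 1996 = Nominal GDP 1996 = 21.54·381 + 38.06·426 + 31.41·366 + 47.57·428 = 56276.32.
Real GDP 2002 (at 1996 prices) = 21.54·614 + 38.06·431 + 31.41·564 + 47.57·606 = 76172.08.
Real growth = 76172.08/56276.32 − 1 = 0.3535.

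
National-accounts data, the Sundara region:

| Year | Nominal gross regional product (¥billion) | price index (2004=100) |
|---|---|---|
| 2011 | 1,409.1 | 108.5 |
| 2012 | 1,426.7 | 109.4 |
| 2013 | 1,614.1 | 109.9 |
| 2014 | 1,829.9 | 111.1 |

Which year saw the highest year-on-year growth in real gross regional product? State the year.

2012: real = 1426.7/1.094 = 1304.11; growth vs 2011 (1298.71) = 0.42%.
2013: real = 1614.1/1.099 = 1468.70; growth vs 2012 (1304.11) = 12.62%.
2014: real = 1829.9/1.111 = 1647.07; growth vs 2013 (1468.70) = 12.14%.

2013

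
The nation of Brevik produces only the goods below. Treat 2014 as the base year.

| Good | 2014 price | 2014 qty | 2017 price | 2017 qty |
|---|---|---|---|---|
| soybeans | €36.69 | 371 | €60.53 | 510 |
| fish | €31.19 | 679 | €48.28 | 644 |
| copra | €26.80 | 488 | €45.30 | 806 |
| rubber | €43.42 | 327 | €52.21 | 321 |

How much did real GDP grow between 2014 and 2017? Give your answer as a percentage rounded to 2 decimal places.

19.77%

Real GDP 2014 = Nominal GDP 2014 = 36.69·371 + 31.19·679 + 26.80·488 + 43.42·327 = 62066.74.
Real GDP 2017 (at 2014 prices) = 36.69·510 + 31.19·644 + 26.80·806 + 43.42·321 = 74336.88.
Real growth = 74336.88/62066.74 − 1 = 0.1977.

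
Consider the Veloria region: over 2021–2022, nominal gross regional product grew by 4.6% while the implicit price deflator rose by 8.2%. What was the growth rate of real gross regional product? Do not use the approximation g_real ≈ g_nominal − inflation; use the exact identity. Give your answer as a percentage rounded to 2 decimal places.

-3.33%

(1 + g_nom) = (1 + g_real)(1 + π), so g_real = 1.0460 / 1.0820 − 1 = -0.03327.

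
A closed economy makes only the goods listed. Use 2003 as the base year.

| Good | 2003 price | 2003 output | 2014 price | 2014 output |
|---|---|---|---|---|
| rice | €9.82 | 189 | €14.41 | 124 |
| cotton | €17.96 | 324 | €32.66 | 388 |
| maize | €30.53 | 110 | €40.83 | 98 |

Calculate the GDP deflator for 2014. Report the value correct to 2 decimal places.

165.15

Nominal GDP 2014 = 14.41·124 + 32.66·388 + 40.83·98 = 18460.26.
Real GDP 2014 (at 2003 prices) = 9.82·124 + 17.96·388 + 30.53·98 = 11178.10.
Deflator = Nominal/Real × 100 = 18460.26/11178.10 × 100 = 165.147.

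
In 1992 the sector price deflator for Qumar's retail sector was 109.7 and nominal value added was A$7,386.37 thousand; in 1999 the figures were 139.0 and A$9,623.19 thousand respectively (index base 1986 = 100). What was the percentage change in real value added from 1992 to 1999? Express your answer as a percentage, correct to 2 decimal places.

2.82%

Deflate each year: 1992 → 7386.37/1.097 = 6733.25; 1999 → 9623.19/1.390 = 6923.16.
So real value added changed by 6923.16/6733.25 − 1 = 0.0282, i.e. 2.82%.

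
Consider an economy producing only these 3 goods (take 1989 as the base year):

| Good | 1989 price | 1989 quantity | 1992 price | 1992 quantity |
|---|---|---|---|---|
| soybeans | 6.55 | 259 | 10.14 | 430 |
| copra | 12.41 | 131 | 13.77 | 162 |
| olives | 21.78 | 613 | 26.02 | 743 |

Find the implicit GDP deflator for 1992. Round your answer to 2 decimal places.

123.39

Nominal GDP 1992 = 10.14·430 + 13.77·162 + 26.02·743 = 25923.80.
Real GDP 1992 (at 1989 prices) = 6.55·430 + 12.41·162 + 21.78·743 = 21009.46.
Deflator = Nominal/Real × 100 = 25923.80/21009.46 × 100 = 123.391.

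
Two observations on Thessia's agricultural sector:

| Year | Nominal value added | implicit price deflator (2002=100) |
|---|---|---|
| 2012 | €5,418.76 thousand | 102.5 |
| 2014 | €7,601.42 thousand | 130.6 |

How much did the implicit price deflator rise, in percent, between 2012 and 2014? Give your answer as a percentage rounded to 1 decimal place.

Price-level change = 130.6 / 102.5 − 1 = 0.2741.

27.4%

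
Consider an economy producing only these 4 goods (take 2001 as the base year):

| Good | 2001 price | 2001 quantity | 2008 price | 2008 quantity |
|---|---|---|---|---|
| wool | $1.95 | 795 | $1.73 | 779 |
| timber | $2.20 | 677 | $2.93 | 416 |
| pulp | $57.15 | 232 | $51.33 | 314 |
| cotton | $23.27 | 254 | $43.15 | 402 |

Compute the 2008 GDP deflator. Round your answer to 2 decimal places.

121.18

Nominal GDP 2008 = 1.73·779 + 2.93·416 + 51.33·314 + 43.15·402 = 36030.47.
Real GDP 2008 (at 2001 prices) = 1.95·779 + 2.20·416 + 57.15·314 + 23.27·402 = 29733.89.
Deflator = Nominal/Real × 100 = 36030.47/29733.89 × 100 = 121.176.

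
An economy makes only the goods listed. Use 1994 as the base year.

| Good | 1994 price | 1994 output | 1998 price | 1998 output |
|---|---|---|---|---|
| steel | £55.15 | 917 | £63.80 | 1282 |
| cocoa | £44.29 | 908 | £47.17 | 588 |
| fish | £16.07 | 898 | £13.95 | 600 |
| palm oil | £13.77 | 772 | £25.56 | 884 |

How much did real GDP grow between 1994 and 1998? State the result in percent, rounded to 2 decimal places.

2.34%

Real GDP 1994 = Nominal GDP 1994 = 55.15·917 + 44.29·908 + 16.07·898 + 13.77·772 = 115849.17.
Real GDP 1998 (at 1994 prices) = 55.15·1282 + 44.29·588 + 16.07·600 + 13.77·884 = 118559.50.
Real growth = 118559.50/115849.17 − 1 = 0.0234.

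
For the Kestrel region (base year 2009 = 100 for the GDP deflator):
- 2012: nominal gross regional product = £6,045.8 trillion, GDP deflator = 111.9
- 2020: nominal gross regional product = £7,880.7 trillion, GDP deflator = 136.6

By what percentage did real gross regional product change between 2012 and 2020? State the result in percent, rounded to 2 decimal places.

Real gross regional product 2012 = 6045.8 / 1.119 = 5402.86.
Real gross regional product 2020 = 7880.7 / 1.366 = 5769.18.
Real growth = 5769.18 / 5402.86 − 1 = 0.0678.

6.78%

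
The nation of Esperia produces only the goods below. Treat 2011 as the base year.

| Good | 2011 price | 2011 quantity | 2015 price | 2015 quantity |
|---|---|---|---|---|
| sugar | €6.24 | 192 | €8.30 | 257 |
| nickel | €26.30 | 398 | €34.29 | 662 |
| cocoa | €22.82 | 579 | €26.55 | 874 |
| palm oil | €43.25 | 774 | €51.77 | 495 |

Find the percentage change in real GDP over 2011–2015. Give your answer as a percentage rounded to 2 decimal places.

3.45%

Real GDP 2011 = Nominal GDP 2011 = 6.24·192 + 26.30·398 + 22.82·579 + 43.25·774 = 58353.76.
Real GDP 2015 (at 2011 prices) = 6.24·257 + 26.30·662 + 22.82·874 + 43.25·495 = 60367.71.
Real growth = 60367.71/58353.76 − 1 = 0.0345.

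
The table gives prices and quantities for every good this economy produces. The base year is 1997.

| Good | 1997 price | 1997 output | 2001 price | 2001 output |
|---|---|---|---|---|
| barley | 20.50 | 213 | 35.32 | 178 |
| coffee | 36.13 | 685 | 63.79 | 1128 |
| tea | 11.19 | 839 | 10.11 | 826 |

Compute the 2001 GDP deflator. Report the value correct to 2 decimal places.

161.41

Nominal GDP 2001 = 35.32·178 + 63.79·1128 + 10.11·826 = 86592.94.
Real GDP 2001 (at 1997 prices) = 20.50·178 + 36.13·1128 + 11.19·826 = 53646.58.
Deflator = Nominal/Real × 100 = 86592.94/53646.58 × 100 = 161.414.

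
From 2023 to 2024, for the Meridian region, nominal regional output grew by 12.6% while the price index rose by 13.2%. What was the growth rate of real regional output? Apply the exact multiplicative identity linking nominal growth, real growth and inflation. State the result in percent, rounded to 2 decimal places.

-0.53%

(1 + g_nom) = (1 + g_real)(1 + π), so g_real = 1.1260 / 1.1320 − 1 = -0.00530.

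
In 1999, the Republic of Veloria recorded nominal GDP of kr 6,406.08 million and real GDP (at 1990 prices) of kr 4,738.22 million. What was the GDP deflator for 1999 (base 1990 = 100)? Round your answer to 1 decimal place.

GDP deflator = (Nominal / Real) × 100 = 6406.08 / 4738.22 × 100 = 135.20.

135.2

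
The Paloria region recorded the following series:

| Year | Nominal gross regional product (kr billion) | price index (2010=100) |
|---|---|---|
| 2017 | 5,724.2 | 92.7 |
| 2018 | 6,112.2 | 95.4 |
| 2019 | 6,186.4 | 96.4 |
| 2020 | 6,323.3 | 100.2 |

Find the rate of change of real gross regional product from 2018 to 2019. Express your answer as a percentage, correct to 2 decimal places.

Real gross regional product 2018 = 6112.2/0.954 = 6406.92.
Real gross regional product 2019 = 6186.4/0.964 = 6417.43.
Change = 6417.43/6406.92 − 1 = 0.0016.

0.16%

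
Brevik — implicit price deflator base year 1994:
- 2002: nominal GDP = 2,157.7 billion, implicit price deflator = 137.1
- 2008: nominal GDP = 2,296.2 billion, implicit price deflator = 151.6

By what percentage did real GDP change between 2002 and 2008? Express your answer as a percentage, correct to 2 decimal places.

Deflate each year: 2002 → 2157.7/1.371 = 1573.81; 2008 → 2296.2/1.516 = 1514.64.
So real GDP changed by 1514.64/1573.81 − 1 = -0.0376, i.e. -3.76%.

-3.76%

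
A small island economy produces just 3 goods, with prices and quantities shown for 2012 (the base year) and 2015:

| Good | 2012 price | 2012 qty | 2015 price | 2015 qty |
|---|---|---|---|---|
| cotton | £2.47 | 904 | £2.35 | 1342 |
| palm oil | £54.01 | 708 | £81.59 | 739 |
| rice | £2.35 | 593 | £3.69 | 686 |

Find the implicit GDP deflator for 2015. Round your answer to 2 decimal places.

Nominal GDP 2015 = 2.35·1342 + 81.59·739 + 3.69·686 = 65980.05.
Real GDP 2015 (at 2012 prices) = 2.47·1342 + 54.01·739 + 2.35·686 = 44840.23.
Deflator = Nominal/Real × 100 = 65980.05/44840.23 × 100 = 147.145.

147.14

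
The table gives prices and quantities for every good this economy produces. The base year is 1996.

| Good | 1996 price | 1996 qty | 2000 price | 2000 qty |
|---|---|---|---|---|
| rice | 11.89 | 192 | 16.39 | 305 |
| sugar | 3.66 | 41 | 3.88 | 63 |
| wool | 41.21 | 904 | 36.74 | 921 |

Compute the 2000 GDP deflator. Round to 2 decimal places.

Nominal GDP 2000 = 16.39·305 + 3.88·63 + 36.74·921 = 39080.93.
Real GDP 2000 (at 1996 prices) = 11.89·305 + 3.66·63 + 41.21·921 = 41811.44.
Deflator = Nominal/Real × 100 = 39080.93/41811.44 × 100 = 93.469.

93.47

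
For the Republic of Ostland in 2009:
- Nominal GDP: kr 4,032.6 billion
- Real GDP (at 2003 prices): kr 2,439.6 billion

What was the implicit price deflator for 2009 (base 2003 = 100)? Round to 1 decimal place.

implicit price deflator = (Nominal / Real) × 100 = 4032.6 / 2439.6 × 100 = 165.30.

165.3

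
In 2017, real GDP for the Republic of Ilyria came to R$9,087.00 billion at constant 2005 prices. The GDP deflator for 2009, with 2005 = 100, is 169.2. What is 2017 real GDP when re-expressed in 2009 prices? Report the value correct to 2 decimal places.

Real GDP in 2009 prices = Real GDP in 2005 prices × (P_2009/P_2005) = 9087.00 × 1.692 = 15375.20.

R$15,375.20 billion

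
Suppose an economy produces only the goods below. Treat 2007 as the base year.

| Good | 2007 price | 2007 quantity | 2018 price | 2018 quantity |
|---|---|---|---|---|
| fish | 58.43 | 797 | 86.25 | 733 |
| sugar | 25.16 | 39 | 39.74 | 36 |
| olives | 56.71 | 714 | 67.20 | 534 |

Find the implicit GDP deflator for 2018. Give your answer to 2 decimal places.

Nominal GDP 2018 = 86.25·733 + 39.74·36 + 67.20·534 = 100536.69.
Real GDP 2018 (at 2007 prices) = 58.43·733 + 25.16·36 + 56.71·534 = 74018.09.
Deflator = Nominal/Real × 100 = 100536.69/74018.09 × 100 = 135.827.

135.83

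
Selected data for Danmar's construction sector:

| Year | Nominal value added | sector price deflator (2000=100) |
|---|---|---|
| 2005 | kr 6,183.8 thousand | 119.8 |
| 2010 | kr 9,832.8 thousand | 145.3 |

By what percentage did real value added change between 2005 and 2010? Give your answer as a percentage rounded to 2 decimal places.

Real value added 2005 = 6183.8 / 1.198 = 5161.77.
Real value added 2010 = 9832.8 / 1.453 = 6767.24.
Real growth = 6767.24 / 5161.77 − 1 = 0.3110.

31.10%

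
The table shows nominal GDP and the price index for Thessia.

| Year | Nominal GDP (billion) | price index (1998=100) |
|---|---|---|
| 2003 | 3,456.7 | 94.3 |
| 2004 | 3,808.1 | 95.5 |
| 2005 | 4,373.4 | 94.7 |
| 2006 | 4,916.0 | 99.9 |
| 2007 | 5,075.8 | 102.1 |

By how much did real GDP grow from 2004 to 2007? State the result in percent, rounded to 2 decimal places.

Real GDP 2004 = 3808.1/0.955 = 3987.54.
Real GDP 2007 = 5075.8/1.021 = 4971.40.
Change = 4971.40/3987.54 − 1 = 0.2467.

24.67%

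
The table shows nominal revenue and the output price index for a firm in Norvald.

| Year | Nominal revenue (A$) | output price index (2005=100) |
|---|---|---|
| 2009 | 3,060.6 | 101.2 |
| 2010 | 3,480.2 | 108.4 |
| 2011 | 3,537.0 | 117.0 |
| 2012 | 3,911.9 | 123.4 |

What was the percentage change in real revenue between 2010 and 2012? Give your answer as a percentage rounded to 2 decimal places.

Real revenue 2010 = 3480.2/1.084 = 3210.52.
Real revenue 2012 = 3911.9/1.234 = 3170.10.
Change = 3170.10/3210.52 − 1 = -0.0126.

-1.26%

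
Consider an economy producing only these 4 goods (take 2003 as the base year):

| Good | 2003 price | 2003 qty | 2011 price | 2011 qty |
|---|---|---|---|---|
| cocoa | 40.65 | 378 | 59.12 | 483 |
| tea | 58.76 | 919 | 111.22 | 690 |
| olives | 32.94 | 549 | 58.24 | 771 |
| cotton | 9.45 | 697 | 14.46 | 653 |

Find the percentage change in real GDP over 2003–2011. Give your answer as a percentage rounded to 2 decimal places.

Real GDP 2003 = Nominal GDP 2003 = 40.65·378 + 58.76·919 + 32.94·549 + 9.45·697 = 94036.85.
Real GDP 2011 (at 2003 prices) = 40.65·483 + 58.76·690 + 32.94·771 + 9.45·653 = 91745.94.
Real growth = 91745.94/94036.85 − 1 = -0.0244.

-2.44%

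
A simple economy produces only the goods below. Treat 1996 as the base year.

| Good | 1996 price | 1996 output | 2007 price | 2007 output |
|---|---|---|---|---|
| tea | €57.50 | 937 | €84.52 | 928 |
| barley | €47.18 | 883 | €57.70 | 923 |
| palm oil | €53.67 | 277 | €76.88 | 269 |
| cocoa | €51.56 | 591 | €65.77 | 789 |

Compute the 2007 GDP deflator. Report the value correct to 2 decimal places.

Nominal GDP 2007 = 84.52·928 + 57.70·923 + 76.88·269 + 65.77·789 = 204264.91.
Real GDP 2007 (at 1996 prices) = 57.50·928 + 47.18·923 + 53.67·269 + 51.56·789 = 152025.21.
Deflator = Nominal/Real × 100 = 204264.91/152025.21 × 100 = 134.363.

134.36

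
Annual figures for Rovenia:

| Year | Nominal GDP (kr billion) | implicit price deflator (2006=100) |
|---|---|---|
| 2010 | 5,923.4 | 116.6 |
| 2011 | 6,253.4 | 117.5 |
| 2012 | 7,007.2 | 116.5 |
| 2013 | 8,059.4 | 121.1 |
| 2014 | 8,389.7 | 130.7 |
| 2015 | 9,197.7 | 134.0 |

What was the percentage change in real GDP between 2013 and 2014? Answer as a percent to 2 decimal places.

-3.55%

Real GDP 2013 = 8059.4/1.211 = 6655.16.
Real GDP 2014 = 8389.7/1.307 = 6419.05.
Change = 6419.05/6655.16 − 1 = -0.0355.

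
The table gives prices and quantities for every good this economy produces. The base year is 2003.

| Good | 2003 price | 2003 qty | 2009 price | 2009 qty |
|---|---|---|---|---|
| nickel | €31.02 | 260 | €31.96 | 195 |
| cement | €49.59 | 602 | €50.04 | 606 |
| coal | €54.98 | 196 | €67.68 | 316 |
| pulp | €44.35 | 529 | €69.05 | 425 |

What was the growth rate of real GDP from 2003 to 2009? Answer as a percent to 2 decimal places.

Real GDP 2003 = Nominal GDP 2003 = 31.02·260 + 49.59·602 + 54.98·196 + 44.35·529 = 72155.61.
Real GDP 2009 (at 2003 prices) = 31.02·195 + 49.59·606 + 54.98·316 + 44.35·425 = 72322.87.
Real growth = 72322.87/72155.61 − 1 = 0.0023.

0.23%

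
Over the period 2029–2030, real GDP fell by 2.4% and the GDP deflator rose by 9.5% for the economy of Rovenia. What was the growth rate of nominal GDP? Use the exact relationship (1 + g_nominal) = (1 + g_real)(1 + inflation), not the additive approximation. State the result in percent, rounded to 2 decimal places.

(1 + g_nom) = (1 + g_real)(1 + π) = 0.9760 × 1.0950 = 1.06872.

6.87%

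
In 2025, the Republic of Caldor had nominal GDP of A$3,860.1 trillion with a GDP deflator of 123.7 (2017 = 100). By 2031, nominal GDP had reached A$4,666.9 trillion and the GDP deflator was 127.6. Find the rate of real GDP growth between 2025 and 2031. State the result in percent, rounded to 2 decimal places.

17.21%

Deflate each year: 2025 → 3860.1/1.237 = 3120.53; 2031 → 4666.9/1.276 = 3657.45.
So real GDP changed by 3657.45/3120.53 − 1 = 0.1721, i.e. 17.21%.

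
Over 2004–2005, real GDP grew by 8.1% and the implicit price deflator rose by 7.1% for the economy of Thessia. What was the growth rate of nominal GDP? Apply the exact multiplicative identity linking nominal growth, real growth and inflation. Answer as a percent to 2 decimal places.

15.78%

(1 + g_nom) = (1 + g_real)(1 + π) = 1.0810 × 1.0710 = 1.15775.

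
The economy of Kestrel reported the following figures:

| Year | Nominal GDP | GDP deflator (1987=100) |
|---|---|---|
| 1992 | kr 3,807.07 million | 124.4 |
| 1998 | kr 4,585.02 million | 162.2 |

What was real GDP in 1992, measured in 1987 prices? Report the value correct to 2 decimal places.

Real GDP = Nominal / (GDP deflator/100) = 3807.07 / 1.244 = 3060.35.

kr 3,060.35 million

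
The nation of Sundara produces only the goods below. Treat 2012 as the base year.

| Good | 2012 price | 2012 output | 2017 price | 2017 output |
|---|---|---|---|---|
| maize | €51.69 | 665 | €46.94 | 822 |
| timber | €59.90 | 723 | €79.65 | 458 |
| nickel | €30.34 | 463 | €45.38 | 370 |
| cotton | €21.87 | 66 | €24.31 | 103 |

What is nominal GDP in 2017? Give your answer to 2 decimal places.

€94358.91

Nominal GDP 2017 = Σ (p_2017 × q_2017) = 46.94·822 + 79.65·458 + 45.38·370 + 24.31·103 = 94358.91.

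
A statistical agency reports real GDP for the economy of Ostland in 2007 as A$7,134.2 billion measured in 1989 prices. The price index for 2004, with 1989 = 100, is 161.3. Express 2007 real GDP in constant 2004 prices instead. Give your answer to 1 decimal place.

A$11,507.5 billion

Real GDP in 2004 prices = Real GDP in 1989 prices × (P_2004/P_1989) = 7134.2 × 1.613 = 11507.46.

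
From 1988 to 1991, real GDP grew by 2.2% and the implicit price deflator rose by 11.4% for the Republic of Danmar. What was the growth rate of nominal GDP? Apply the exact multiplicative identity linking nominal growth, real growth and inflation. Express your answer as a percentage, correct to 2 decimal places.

13.85%

(1 + g_nom) = (1 + g_real)(1 + π) = 1.0220 × 1.1140 = 1.13851.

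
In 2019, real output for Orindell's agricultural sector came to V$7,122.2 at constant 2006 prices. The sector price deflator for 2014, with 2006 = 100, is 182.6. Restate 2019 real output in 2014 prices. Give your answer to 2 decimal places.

V$13,005.14

Real output in 2014 prices = Real output in 2006 prices × (P_2014/P_2006) = 7122.2 × 1.826 = 13005.14.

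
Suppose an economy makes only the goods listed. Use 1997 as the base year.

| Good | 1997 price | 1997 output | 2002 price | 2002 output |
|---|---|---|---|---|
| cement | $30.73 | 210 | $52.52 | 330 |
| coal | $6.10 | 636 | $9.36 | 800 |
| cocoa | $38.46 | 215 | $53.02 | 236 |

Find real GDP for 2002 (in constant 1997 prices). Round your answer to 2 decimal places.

Real GDP 2002 = Σ (p_1997 × q_2002) = 30.73·330 + 6.10·800 + 38.46·236 = 24097.46.

$24097.46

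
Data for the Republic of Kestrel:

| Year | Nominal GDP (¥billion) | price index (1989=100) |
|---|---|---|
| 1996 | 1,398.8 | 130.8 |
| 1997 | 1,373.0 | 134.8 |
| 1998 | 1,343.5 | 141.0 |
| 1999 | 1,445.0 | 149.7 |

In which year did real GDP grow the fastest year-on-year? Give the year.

1997: real = 1373.0/1.348 = 1018.55; growth vs 1996 (1069.42) = -4.76%.
1998: real = 1343.5/1.410 = 952.84; growth vs 1997 (1018.55) = -6.45%.
1999: real = 1445.0/1.497 = 965.26; growth vs 1998 (952.84) = 1.30%.

1999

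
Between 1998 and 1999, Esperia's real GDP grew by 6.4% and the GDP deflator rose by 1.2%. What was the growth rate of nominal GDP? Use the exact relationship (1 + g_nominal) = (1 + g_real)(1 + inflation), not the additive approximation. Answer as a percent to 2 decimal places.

(1 + g_nom) = (1 + g_real)(1 + π) = 1.0640 × 1.0120 = 1.07677.

7.68%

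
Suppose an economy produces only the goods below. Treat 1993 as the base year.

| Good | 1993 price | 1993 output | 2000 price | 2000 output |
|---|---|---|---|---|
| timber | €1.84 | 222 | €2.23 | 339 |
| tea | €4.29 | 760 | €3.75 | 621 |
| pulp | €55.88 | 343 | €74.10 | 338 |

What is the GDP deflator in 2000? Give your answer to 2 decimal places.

126.86

Nominal GDP 2000 = 2.23·339 + 3.75·621 + 74.10·338 = 28130.52.
Real GDP 2000 (at 1993 prices) = 1.84·339 + 4.29·621 + 55.88·338 = 22175.29.
Deflator = Nominal/Real × 100 = 28130.52/22175.29 × 100 = 126.855.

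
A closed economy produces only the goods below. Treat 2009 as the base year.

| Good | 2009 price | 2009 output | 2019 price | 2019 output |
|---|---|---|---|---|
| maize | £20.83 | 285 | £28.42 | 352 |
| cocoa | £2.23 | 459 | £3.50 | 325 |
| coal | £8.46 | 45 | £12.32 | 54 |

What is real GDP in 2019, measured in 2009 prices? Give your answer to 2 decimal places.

£8513.75

Real GDP 2019 = Σ (p_2009 × q_2019) = 20.83·352 + 2.23·325 + 8.46·54 = 8513.75.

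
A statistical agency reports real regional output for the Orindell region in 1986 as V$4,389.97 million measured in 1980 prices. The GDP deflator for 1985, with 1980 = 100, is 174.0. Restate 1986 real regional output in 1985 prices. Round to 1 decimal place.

V$7,638.5 million

Real regional output in 1985 prices = Real regional output in 1980 prices × (P_1985/P_1980) = 4389.97 × 1.740 = 7638.55.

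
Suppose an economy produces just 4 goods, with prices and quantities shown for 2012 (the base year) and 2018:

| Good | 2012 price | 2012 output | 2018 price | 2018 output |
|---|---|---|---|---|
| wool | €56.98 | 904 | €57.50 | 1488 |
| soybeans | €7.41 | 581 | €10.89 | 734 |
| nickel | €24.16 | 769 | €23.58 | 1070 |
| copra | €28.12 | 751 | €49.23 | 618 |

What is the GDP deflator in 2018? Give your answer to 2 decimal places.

Nominal GDP 2018 = 57.50·1488 + 10.89·734 + 23.58·1070 + 49.23·618 = 149208.00.
Real GDP 2018 (at 2012 prices) = 56.98·1488 + 7.41·734 + 24.16·1070 + 28.12·618 = 133454.54.
Deflator = Nominal/Real × 100 = 149208.00/133454.54 × 100 = 111.804.

111.80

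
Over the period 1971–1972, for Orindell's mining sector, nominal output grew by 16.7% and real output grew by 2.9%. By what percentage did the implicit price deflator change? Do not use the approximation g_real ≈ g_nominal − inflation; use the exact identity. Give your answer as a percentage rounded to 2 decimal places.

13.41%

(1 + g_nom) = (1 + g_real)(1 + π), so π = 1.1670 / 1.0290 − 1 = 0.13411.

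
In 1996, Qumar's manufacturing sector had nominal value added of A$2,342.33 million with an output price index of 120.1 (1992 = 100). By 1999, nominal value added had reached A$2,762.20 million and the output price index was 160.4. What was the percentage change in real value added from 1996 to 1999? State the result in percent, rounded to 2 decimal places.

Deflate each year: 1996 → 2342.33/1.201 = 1950.32; 1999 → 2762.20/1.604 = 1722.07.
So real value added changed by 1722.07/1950.32 − 1 = -0.1170, i.e. -11.70%.

-11.70%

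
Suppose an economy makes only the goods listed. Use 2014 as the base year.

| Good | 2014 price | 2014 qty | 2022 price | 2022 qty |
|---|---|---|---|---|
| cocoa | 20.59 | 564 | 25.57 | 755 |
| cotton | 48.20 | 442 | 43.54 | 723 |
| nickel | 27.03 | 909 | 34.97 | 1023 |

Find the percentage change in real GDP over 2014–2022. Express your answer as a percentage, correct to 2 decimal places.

35.76%

Real GDP 2014 = Nominal GDP 2014 = 20.59·564 + 48.20·442 + 27.03·909 = 57487.43.
Real GDP 2022 (at 2014 prices) = 20.59·755 + 48.20·723 + 27.03·1023 = 78045.74.
Real growth = 78045.74/57487.43 − 1 = 0.3576.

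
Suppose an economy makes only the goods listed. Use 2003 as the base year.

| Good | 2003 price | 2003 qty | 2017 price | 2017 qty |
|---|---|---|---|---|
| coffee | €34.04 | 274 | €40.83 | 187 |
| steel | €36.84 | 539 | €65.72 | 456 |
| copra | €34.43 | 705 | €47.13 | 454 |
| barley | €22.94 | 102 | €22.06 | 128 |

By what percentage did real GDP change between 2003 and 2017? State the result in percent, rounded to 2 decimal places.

-25.21%

Real GDP 2003 = Nominal GDP 2003 = 34.04·274 + 36.84·539 + 34.43·705 + 22.94·102 = 55796.75.
Real GDP 2017 (at 2003 prices) = 34.04·187 + 36.84·456 + 34.43·454 + 22.94·128 = 41732.06.
Real growth = 41732.06/55796.75 − 1 = -0.2521.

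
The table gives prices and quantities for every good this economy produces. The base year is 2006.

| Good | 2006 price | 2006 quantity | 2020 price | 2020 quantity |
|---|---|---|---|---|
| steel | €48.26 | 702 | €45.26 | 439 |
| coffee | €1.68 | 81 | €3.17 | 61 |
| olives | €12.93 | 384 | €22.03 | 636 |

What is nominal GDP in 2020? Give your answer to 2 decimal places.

€34073.59

Nominal GDP 2020 = Σ (p_2020 × q_2020) = 45.26·439 + 3.17·61 + 22.03·636 = 34073.59.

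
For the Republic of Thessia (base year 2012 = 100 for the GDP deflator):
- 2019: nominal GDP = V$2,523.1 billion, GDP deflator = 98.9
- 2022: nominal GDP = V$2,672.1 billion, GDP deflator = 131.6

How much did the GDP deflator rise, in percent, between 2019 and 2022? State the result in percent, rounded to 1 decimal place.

Price-level change = 131.6 / 98.9 − 1 = 0.3306.

33.1%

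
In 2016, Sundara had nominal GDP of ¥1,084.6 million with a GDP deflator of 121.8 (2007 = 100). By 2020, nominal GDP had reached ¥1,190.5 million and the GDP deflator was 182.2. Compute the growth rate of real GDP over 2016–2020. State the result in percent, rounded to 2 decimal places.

Deflate each year: 2016 → 1084.6/1.218 = 890.48; 2020 → 1190.5/1.822 = 653.40.
So real GDP changed by 653.40/890.48 − 1 = -0.2662, i.e. -26.62%.

-26.62%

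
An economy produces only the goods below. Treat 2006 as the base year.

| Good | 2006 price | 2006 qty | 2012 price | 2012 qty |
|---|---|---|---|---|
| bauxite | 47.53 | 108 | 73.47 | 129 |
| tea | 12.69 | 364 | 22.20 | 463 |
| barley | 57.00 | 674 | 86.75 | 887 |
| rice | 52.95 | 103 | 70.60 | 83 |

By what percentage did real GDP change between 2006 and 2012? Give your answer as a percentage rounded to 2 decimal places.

Real GDP 2006 = Nominal GDP 2006 = 47.53·108 + 12.69·364 + 57.00·674 + 52.95·103 = 53624.25.
Real GDP 2012 (at 2006 prices) = 47.53·129 + 12.69·463 + 57.00·887 + 52.95·83 = 66960.69.
Real growth = 66960.69/53624.25 − 1 = 0.2487.

24.87%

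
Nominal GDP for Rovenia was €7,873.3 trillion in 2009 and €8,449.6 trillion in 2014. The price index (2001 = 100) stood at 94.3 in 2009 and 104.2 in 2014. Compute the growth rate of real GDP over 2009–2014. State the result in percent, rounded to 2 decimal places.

-2.88%

Deflate each year: 2009 → 7873.3/0.943 = 8349.20; 2014 → 8449.6/1.042 = 8109.02.
So real GDP changed by 8109.02/8349.20 − 1 = -0.0288, i.e. -2.88%.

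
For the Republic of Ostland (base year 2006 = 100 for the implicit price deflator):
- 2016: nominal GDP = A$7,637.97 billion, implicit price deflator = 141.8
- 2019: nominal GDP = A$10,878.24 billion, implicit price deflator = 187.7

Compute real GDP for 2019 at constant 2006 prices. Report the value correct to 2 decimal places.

Real GDP = Nominal / (implicit price deflator/100) = 10878.24 / 1.877 = 5795.55.

A$5,795.55 billion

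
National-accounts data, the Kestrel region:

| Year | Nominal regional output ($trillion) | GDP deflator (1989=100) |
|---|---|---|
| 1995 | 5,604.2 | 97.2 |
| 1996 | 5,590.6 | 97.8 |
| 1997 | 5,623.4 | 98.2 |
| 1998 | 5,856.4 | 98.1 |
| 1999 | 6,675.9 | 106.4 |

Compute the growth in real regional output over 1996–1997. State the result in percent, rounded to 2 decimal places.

Real regional output 1996 = 5590.6/0.978 = 5716.36.
Real regional output 1997 = 5623.4/0.982 = 5726.48.
Change = 5726.48/5716.36 − 1 = 0.0018.

0.18%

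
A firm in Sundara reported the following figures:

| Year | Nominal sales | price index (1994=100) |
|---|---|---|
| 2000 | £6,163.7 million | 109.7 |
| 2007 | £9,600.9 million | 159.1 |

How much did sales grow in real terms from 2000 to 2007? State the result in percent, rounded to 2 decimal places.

Deflate each year: 2000 → 6163.7/1.097 = 5618.69; 2007 → 9600.9/1.591 = 6034.51.
So real sales changed by 6034.51/5618.69 − 1 = 0.0740, i.e. 7.40%.

7.40%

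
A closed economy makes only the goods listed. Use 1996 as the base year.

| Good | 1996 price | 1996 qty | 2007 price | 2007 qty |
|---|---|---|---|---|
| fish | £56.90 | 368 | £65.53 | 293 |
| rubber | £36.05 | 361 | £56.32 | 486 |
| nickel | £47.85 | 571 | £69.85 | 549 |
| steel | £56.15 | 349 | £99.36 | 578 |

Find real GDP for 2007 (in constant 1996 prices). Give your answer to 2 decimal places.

£92916.35

Real GDP 2007 = Σ (p_1996 × q_2007) = 56.90·293 + 36.05·486 + 47.85·549 + 56.15·578 = 92916.35.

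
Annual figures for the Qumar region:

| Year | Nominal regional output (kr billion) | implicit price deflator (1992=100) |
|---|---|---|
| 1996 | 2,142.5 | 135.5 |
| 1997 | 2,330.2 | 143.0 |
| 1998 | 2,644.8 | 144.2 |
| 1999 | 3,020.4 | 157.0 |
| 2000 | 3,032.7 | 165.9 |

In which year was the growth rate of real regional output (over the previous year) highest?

1997: real = 2330.2/1.430 = 1629.51; growth vs 1996 (1581.18) = 3.06%.
1998: real = 2644.8/1.442 = 1834.12; growth vs 1997 (1629.51) = 12.56%.
1999: real = 3020.4/1.570 = 1923.82; growth vs 1998 (1834.12) = 4.89%.
2000: real = 3032.7/1.659 = 1828.03; growth vs 1999 (1923.82) = -4.98%.

1998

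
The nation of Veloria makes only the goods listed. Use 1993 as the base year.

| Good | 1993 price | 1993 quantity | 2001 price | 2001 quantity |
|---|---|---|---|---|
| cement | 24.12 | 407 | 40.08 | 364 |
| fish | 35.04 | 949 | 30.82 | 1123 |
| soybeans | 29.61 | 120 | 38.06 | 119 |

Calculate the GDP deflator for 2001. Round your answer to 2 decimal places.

104.02

Nominal GDP 2001 = 40.08·364 + 30.82·1123 + 38.06·119 = 53729.12.
Real GDP 2001 (at 1993 prices) = 24.12·364 + 35.04·1123 + 29.61·119 = 51653.19.
Deflator = Nominal/Real × 100 = 53729.12/51653.19 × 100 = 104.019.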